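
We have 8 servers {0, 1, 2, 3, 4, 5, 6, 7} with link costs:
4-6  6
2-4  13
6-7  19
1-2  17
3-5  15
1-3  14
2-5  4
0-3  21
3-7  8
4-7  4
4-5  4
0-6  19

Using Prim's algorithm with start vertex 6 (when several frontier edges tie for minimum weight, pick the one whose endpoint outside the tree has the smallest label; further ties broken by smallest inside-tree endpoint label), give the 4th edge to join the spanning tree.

4-7

Prim, starting at 6.
Step 1: frontier [4-6 6, 0-6 19, 6-7 19] → take 4-6 (6); add 4.
Step 2: frontier [4-5 4, 4-7 4, 2-4 13, 0-6 19, 6-7 19] → take 4-5 (4); add 5.
Step 3: frontier [4-7 4, 2-4 13, 2-5 4, 3-5 15, 0-6 19, 6-7 19] → take 2-5 (4); add 2.
Step 4: frontier [1-2 17, 4-7 4, 3-5 15, 0-6 19, 6-7 19] → take 4-7 (4); add 7.
Step 5: frontier [1-2 17, 3-5 15, 0-6 19, 3-7 8] → take 3-7 (8); add 3.
Step 6: frontier [1-2 17, 1-3 14, 0-3 21, 0-6 19] → take 1-3 (14); add 1.
Step 7: frontier [0-3 21, 0-6 19] → take 0-6 (19); add 0.
The 4th edge added is 4-7.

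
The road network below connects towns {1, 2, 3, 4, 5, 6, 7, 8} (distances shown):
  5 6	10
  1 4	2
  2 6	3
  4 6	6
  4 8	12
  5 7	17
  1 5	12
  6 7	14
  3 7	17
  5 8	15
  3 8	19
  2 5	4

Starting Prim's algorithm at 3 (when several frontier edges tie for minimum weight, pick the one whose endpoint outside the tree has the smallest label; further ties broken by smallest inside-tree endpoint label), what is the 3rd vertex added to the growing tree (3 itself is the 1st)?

6

Prim's algorithm from 3:
Step 1: frontier [3 7 17, 3 8 19] → take 3 7 (17); add 7.
Step 2: frontier [3 8 19, 6 7 14, 5 7 17] → take 6 7 (14); add 6.
Step 3: frontier [3 8 19, 2 6 3, 4 6 6, 5 6 10, 5 7 17] → take 2 6 (3); add 2.
Step 4: frontier [2 5 4, 3 8 19, 4 6 6, 5 6 10, 5 7 17] → take 2 5 (4); add 5.
Step 5: frontier [3 8 19, 1 5 12, 5 8 15, 4 6 6] → take 4 6 (6); add 4.
Step 6: frontier [3 8 19, 1 4 2, 4 8 12, 1 5 12, 5 8 15] → take 1 4 (2); add 1.
Step 7: frontier [3 8 19, 4 8 12, 5 8 15] → take 4 8 (12); add 8.
Vertex order: 3, 7, 6, 2, 5, 4, 1, 8. The 3rd vertex is 6.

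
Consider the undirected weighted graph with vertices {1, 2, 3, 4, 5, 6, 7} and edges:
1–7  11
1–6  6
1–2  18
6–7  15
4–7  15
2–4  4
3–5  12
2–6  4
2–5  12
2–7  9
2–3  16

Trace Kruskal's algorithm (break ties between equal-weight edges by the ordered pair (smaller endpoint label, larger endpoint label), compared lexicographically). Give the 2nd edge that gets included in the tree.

2-6

Kruskal's algorithm — process edges by increasing weight (ties by edge label):
2–4 (4): add. Components now {1} {2,4} {3} {5} {6} {7}
2–6 (4): add. Components now {1} {2,4,6} {3} {5} {7}
1–6 (6): add. Components now {1,2,4,6} {3} {5} {7}
2–7 (9): add. Components now {1,2,4,6,7} {3} {5}
1–7 (11): skip — 1 and 7 already connected.
2–5 (12): add. Components now {1,2,4,5,6,7} {3}
3–5 (12): add. Components now {1,2,3,4,5,6,7}
The 2nd edge added is 2–6.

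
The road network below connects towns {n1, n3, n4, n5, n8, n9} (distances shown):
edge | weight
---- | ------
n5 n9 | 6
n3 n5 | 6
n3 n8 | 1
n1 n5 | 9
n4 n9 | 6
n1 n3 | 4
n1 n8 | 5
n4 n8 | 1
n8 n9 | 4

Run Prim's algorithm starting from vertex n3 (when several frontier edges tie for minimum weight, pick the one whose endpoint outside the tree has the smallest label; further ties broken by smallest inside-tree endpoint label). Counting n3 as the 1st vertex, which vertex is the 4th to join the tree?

n1

Prim's algorithm from n3:
Step 1: cheapest edge leaving the tree is n3 n8 (1); add n8.
Step 2: cheapest edge leaving the tree is n4 n8 (1); add n4.
Step 3: cheapest edge leaving the tree is n1 n3 (4); add n1.
Step 4: cheapest edge leaving the tree is n8 n9 (4); add n9.
Step 5: cheapest edge leaving the tree is n3 n5 (6); add n5.
Vertex order: n3, n8, n4, n1, n9, n5. The 4th vertex is n1.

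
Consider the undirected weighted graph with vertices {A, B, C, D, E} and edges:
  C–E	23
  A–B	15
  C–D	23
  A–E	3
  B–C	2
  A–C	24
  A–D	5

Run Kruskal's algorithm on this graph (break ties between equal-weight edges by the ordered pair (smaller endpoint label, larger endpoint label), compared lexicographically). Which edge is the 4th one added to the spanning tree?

Kruskal's algorithm — process edges by increasing weight (ties by edge label):
B–C (2): add. Components now {A} {B,C} {D} {E}
A–E (3): add. Components now {A,E} {B,C} {D}
A–D (5): add. Components now {A,D,E} {B,C}
A–B (15): add. Components now {A,B,C,D,E}
The 4th edge added is A–B.

A-B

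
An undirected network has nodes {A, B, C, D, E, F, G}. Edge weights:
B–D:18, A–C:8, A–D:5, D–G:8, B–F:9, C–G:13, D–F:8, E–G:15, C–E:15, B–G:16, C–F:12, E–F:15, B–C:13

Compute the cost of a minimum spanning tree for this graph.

53

Kruskal: consider edges lightest-first.
A–D (5): add — endpoints in different components.
A–C (8): add — endpoints in different components.
D–F (8): add — endpoints in different components.
D–G (8): add — endpoints in different components.
B–F (9): add — endpoints in different components.
C–F (12): skip — C and F already connected.
B–C (13): skip — B and C already connected.
C–G (13): skip — C and G already connected.
C–E (15): add — endpoints in different components.
MST edges: A–D, A–C, D–F, D–G, B–F, C–E; total weight 5+8+8+8+9+15 = 53.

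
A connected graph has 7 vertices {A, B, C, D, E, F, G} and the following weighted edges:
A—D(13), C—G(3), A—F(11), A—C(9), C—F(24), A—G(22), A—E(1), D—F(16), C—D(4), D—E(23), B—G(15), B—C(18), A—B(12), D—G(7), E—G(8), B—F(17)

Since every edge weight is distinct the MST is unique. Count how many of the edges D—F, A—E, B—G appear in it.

1

Kruskal's algorithm — process edges by increasing weight (ties by edge label):
A—E (1): add — endpoints in different components.
C—G (3): add — endpoints in different components.
C—D (4): add — endpoints in different components.
D—G (7): skip — D and G already connected.
E—G (8): add — endpoints in different components.
A—C (9): skip — A and C already connected.
A—F (11): add — endpoints in different components.
A—B (12): add — endpoints in different components.
MST edge set: {A—E, C—G, C—D, E—G, A—F, A—B}.
Of the listed edges, {A—E} are in the MST → 1.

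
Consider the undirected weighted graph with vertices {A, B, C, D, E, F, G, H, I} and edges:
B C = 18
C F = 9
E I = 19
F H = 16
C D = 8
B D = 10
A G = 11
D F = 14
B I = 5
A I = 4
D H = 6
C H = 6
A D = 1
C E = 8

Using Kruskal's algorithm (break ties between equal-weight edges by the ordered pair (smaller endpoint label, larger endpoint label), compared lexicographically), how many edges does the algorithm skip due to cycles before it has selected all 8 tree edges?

Sort edges by weight, then run Kruskal:
A D (1): add — endpoints in different components.
A I (4): add — endpoints in different components.
B I (5): add — endpoints in different components.
C H (6): add — endpoints in different components.
D H (6): add — endpoints in different components.
C D (8): skip — C and D already connected.
C E (8): add — endpoints in different components.
C F (9): add — endpoints in different components.
B D (10): skip — B and D already connected.
A G (11): add — endpoints in different components.
Edges rejected before the tree was complete: 2.

2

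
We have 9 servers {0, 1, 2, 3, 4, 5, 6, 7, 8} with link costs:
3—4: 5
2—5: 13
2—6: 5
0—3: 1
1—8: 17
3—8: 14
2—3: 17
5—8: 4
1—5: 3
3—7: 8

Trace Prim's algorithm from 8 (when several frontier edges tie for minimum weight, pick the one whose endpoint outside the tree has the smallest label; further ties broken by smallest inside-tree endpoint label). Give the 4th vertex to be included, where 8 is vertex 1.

Prim's algorithm from 8:
Step 1: frontier [5—8 4, 3—8 14, 1—8 17] → take 5—8 (4); add 5.
Step 2: frontier [1—5 3, 2—5 13, 3—8 14, 1—8 17] → take 1—5 (3); add 1.
Step 3: frontier [2—5 13, 3—8 14] → take 2—5 (13); add 2.
Step 4: frontier [2—6 5, 2—3 17, 3—8 14] → take 2—6 (5); add 6.
Step 5: frontier [2—3 17, 3—8 14] → take 3—8 (14); add 3.
Step 6: frontier [0—3 1, 3—4 5, 3—7 8] → take 0—3 (1); add 0.
Step 7: frontier [3—4 5, 3—7 8] → take 3—4 (5); add 4.
Step 8: frontier [3—7 8] → take 3—7 (8); add 7.
Vertex order: 8, 5, 1, 2, 6, 3, 0, 4, 7. The 4th vertex is 2.

2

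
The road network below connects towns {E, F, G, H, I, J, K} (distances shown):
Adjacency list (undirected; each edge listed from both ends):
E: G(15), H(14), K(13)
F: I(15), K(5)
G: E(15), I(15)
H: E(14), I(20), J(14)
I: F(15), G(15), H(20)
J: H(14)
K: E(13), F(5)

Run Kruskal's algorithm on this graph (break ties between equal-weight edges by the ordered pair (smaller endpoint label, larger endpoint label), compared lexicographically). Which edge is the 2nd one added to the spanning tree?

Kruskal: consider edges lightest-first.
F–K (5): add — endpoints in different components.
E–K (13): add — endpoints in different components.
E–H (14): add — endpoints in different components.
H–J (14): add — endpoints in different components.
E–G (15): add — endpoints in different components.
F–I (15): add — endpoints in different components.
The 2nd edge added is E–K.

E-K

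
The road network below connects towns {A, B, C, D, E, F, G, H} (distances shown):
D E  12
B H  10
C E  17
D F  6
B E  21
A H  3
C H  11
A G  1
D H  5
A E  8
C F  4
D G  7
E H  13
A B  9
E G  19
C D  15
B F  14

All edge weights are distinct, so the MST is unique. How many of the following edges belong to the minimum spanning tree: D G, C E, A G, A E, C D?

2

Kruskal's algorithm — process edges by increasing weight (ties by edge label):
A G (1): add — endpoints in different components.
A H (3): add — endpoints in different components.
C F (4): add — endpoints in different components.
D H (5): add — endpoints in different components.
D F (6): add — endpoints in different components.
D G (7): skip — D and G already connected.
A E (8): add — endpoints in different components.
A B (9): add — endpoints in different components.
MST edge set: {A G, A H, C F, D H, D F, A E, A B}.
Of the listed edges, {A G, A E} are in the MST → 2.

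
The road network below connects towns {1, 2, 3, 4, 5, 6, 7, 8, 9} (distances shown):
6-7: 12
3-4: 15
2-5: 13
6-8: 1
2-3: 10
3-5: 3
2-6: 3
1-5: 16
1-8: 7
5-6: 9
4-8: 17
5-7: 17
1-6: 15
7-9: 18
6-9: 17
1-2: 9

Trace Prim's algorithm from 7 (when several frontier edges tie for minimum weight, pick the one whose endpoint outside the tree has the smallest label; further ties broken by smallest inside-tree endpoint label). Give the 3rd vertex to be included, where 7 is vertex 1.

8

Grow the tree from 7 using Prim:
Step 1: cheapest edge leaving the tree is 6-7 (12); add 6.
Step 2: cheapest edge leaving the tree is 6-8 (1); add 8.
Step 3: cheapest edge leaving the tree is 2-6 (3); add 2.
Step 4: cheapest edge leaving the tree is 1-8 (7); add 1.
Step 5: cheapest edge leaving the tree is 5-6 (9); add 5.
Step 6: cheapest edge leaving the tree is 3-5 (3); add 3.
Step 7: cheapest edge leaving the tree is 3-4 (15); add 4.
Step 8: cheapest edge leaving the tree is 6-9 (17); add 9.
Vertex order: 7, 6, 8, 2, 1, 5, 3, 4, 9. The 3rd vertex is 8.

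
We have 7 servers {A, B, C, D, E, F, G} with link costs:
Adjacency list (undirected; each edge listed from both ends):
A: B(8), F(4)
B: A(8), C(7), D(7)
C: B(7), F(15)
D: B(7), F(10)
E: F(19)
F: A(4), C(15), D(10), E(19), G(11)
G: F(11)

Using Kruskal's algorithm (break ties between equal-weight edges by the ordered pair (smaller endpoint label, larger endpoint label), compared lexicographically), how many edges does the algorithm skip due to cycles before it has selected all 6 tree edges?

Kruskal's algorithm — process edges by increasing weight (ties by edge label):
A-F (4): add — endpoints in different components.
B-C (7): add — endpoints in different components.
B-D (7): add — endpoints in different components.
A-B (8): add — endpoints in different components.
D-F (10): skip — D and F already connected.
F-G (11): add — endpoints in different components.
C-F (15): skip — C and F already connected.
E-F (19): add — endpoints in different components.
Edges rejected before the tree was complete: 2.

2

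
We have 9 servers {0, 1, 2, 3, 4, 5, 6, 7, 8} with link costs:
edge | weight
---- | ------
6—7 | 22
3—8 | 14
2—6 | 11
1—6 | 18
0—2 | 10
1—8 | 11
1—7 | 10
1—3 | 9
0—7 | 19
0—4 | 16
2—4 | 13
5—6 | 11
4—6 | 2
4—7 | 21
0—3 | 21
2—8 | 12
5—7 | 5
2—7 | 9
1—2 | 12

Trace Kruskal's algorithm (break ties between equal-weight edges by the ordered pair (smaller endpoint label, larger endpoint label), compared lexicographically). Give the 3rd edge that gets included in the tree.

1-3

Sort edges by weight, then run Kruskal:
4—6 (2): add — endpoints in different components.
5—7 (5): add — endpoints in different components.
1—3 (9): add — endpoints in different components.
2—7 (9): add — endpoints in different components.
0—2 (10): add — endpoints in different components.
1—7 (10): add — endpoints in different components.
1—8 (11): add — endpoints in different components.
2—6 (11): add — endpoints in different components.
The 3rd edge added is 1—3.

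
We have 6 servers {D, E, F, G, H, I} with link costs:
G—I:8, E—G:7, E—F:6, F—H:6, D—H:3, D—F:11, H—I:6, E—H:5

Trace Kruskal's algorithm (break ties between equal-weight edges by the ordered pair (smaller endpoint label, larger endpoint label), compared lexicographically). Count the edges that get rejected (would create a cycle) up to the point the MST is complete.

1

Sort edges by weight, then run Kruskal:
D—H (3): add — endpoints in different components.
E—H (5): add — endpoints in different components.
E—F (6): add — endpoints in different components.
F—H (6): skip — F and H already connected.
H—I (6): add — endpoints in different components.
E—G (7): add — endpoints in different components.
Edges rejected before the tree was complete: 1.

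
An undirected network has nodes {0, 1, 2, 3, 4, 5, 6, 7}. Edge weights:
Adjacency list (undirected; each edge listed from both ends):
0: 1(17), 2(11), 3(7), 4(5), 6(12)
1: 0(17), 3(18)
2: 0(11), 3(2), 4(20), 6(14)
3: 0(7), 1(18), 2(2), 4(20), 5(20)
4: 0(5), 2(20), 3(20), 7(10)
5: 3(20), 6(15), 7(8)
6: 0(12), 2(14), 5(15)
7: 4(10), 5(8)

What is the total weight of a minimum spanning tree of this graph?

Prim, starting at 0.
Step 1: cheapest edge leaving the tree is 0—4 (5); add 4.
Step 2: cheapest edge leaving the tree is 0—3 (7); add 3.
Step 3: cheapest edge leaving the tree is 2—3 (2); add 2.
Step 4: cheapest edge leaving the tree is 4—7 (10); add 7.
Step 5: cheapest edge leaving the tree is 5—7 (8); add 5.
Step 6: cheapest edge leaving the tree is 0—6 (12); add 6.
Step 7: cheapest edge leaving the tree is 0—1 (17); add 1.
MST edges: 0—4, 0—3, 2—3, 4—7, 5—7, 0—6, 0—1; total weight 5+7+2+10+8+12+17 = 61.

61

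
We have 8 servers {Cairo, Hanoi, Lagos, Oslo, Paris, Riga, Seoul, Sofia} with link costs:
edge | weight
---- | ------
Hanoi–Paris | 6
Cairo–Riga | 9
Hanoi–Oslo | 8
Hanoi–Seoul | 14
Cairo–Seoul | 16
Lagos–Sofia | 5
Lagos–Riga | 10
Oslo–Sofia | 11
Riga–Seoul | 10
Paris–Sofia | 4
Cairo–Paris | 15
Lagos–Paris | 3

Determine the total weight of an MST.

Grow the tree from Riga using Prim:
Step 1: cheapest edge leaving the tree is Cairo–Riga (9); add Cairo.
Step 2: cheapest edge leaving the tree is Lagos–Riga (10); add Lagos.
Step 3: cheapest edge leaving the tree is Lagos–Paris (3); add Paris.
Step 4: cheapest edge leaving the tree is Paris–Sofia (4); add Sofia.
Step 5: cheapest edge leaving the tree is Hanoi–Paris (6); add Hanoi.
Step 6: cheapest edge leaving the tree is Hanoi–Oslo (8); add Oslo.
Step 7: cheapest edge leaving the tree is Riga–Seoul (10); add Seoul.
MST edges: Cairo–Riga, Lagos–Riga, Lagos–Paris, Paris–Sofia, Hanoi–Paris, Hanoi–Oslo, Riga–Seoul; total weight 9+10+3+4+6+8+10 = 50.

50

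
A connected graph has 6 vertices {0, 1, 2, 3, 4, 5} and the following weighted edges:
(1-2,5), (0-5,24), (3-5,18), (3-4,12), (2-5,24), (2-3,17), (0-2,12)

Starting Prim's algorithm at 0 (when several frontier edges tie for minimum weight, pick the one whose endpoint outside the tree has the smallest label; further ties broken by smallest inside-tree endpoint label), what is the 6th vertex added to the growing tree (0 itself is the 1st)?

Prim, starting at 0.
Step 1: cheapest edge leaving the tree is 0-2 (12); add 2.
Step 2: cheapest edge leaving the tree is 1-2 (5); add 1.
Step 3: cheapest edge leaving the tree is 2-3 (17); add 3.
Step 4: cheapest edge leaving the tree is 3-4 (12); add 4.
Step 5: cheapest edge leaving the tree is 3-5 (18); add 5.
Vertex order: 0, 2, 1, 3, 4, 5. The 6th vertex is 5.

5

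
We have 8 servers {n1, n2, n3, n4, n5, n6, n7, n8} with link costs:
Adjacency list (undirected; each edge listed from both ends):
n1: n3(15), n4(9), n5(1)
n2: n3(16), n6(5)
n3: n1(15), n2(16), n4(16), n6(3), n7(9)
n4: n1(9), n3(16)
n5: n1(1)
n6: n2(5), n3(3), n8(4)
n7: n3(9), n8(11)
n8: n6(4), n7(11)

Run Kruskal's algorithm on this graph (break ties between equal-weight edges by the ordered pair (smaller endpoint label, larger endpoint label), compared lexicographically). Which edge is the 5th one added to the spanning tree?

n1-n4

Kruskal: consider edges lightest-first.
n1 n5 (1): add — endpoints in different components.
n3 n6 (3): add — endpoints in different components.
n6 n8 (4): add — endpoints in different components.
n2 n6 (5): add — endpoints in different components.
n1 n4 (9): add — endpoints in different components.
n3 n7 (9): add — endpoints in different components.
n7 n8 (11): skip — n8 and n7 already connected.
n1 n3 (15): add — endpoints in different components.
The 5th edge added is n1 n4.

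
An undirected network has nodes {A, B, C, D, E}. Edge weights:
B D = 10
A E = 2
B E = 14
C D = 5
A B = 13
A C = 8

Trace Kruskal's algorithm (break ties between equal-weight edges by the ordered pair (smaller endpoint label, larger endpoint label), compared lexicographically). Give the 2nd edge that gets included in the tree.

Kruskal's algorithm — process edges by increasing weight (ties by edge label):
A E (2): add. Components now {A,E} {B} {C} {D}
C D (5): add. Components now {A,E} {B} {C,D}
A C (8): add. Components now {A,C,D,E} {B}
B D (10): add. Components now {A,B,C,D,E}
The 2nd edge added is C D.

C-D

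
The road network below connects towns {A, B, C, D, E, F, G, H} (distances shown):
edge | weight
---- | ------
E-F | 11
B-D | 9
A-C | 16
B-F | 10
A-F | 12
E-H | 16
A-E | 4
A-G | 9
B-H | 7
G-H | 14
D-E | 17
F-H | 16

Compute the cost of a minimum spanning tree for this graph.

66

Prim, starting at E.
Step 1: cheapest edge leaving the tree is A-E (4); add A.
Step 2: cheapest edge leaving the tree is A-G (9); add G.
Step 3: cheapest edge leaving the tree is E-F (11); add F.
Step 4: cheapest edge leaving the tree is B-F (10); add B.
Step 5: cheapest edge leaving the tree is B-H (7); add H.
Step 6: cheapest edge leaving the tree is B-D (9); add D.
Step 7: cheapest edge leaving the tree is A-C (16); add C.
MST edges: A-E, A-G, E-F, B-F, B-H, B-D, A-C; total weight 4+9+11+10+7+9+16 = 66.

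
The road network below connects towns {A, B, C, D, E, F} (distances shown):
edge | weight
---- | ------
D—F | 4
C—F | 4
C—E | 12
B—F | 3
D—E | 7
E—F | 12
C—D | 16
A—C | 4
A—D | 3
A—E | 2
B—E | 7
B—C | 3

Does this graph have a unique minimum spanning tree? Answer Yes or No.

Kruskal: consider edges lightest-first.
A—E (2): add. Components now {A,E} {B} {C} {D} {F}
A—D (3): add. Components now {A,D,E} {B} {C} {F}
B—C (3): add. Components now {A,D,E} {B,C} {F}
B—F (3): add. Components now {A,D,E} {B,C,F}
A—C (4): add. Components now {A,B,C,D,E,F}
Non-tree edge D—F has weight 4, equal to the heaviest edge on its tree cycle — swapping gives another MST of the same weight. Not unique.

No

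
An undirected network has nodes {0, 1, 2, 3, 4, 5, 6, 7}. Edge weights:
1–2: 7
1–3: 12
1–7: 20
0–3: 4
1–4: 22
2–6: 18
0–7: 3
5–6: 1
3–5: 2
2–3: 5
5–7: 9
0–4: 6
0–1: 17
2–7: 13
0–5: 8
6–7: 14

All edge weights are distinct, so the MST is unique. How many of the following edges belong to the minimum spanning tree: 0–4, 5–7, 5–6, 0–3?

3

Sort edges by weight, then run Kruskal:
5–6 (1): add — endpoints in different components.
3–5 (2): add — endpoints in different components.
0–7 (3): add — endpoints in different components.
0–3 (4): add — endpoints in different components.
2–3 (5): add — endpoints in different components.
0–4 (6): add — endpoints in different components.
1–2 (7): add — endpoints in different components.
MST edge set: {5–6, 3–5, 0–7, 0–3, 2–3, 0–4, 1–2}.
Of the listed edges, {0–4, 5–6, 0–3} are in the MST → 3.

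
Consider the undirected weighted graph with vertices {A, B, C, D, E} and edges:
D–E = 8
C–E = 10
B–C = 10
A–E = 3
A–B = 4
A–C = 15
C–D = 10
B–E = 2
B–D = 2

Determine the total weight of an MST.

17

Sort edges by weight, then run Kruskal:
B–D (2): add. Components now {A} {B,D} {C} {E}
B–E (2): add. Components now {A} {B,D,E} {C}
A–E (3): add. Components now {A,B,D,E} {C}
A–B (4): skip — A and B already connected.
D–E (8): skip — D and E already connected.
B–C (10): add. Components now {A,B,C,D,E}
MST edges: B–D, B–E, A–E, B–C; total weight 2+2+3+10 = 17.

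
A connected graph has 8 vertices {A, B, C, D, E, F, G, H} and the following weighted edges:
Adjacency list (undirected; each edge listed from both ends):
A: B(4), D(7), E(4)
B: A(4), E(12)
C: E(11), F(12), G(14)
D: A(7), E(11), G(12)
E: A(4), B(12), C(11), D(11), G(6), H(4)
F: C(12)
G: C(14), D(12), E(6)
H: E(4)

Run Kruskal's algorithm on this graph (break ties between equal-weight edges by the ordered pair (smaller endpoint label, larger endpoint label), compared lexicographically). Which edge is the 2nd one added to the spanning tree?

Kruskal: consider edges lightest-first.
A—B (4): add — endpoints in different components.
A—E (4): add — endpoints in different components.
E—H (4): add — endpoints in different components.
E—G (6): add — endpoints in different components.
A—D (7): add — endpoints in different components.
C—E (11): add — endpoints in different components.
D—E (11): skip — D and E already connected.
B—E (12): skip — B and E already connected.
C—F (12): add — endpoints in different components.
The 2nd edge added is A—E.

A-E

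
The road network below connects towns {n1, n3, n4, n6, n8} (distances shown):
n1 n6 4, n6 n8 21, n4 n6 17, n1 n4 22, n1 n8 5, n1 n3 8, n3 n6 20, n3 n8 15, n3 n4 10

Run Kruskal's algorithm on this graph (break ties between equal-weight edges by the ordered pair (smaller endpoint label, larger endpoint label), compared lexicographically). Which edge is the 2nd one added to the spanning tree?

Kruskal: consider edges lightest-first.
n1 n6 (4): add. Components now {n4} {n1,n6} {n8} {n3}
n1 n8 (5): add. Components now {n4} {n1,n6,n8} {n3}
n1 n3 (8): add. Components now {n4} {n1,n3,n6,n8}
n3 n4 (10): add. Components now {n1,n3,n4,n6,n8}
The 2nd edge added is n1 n8.

n1-n8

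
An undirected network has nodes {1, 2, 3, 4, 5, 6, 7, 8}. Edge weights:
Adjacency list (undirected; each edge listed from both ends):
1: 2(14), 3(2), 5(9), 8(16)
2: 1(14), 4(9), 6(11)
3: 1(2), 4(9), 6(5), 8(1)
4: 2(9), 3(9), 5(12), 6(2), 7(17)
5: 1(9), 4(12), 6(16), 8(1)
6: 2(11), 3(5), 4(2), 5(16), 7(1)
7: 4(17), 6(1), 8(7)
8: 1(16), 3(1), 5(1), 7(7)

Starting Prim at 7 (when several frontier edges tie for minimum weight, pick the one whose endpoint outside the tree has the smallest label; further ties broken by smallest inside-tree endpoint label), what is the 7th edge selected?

2-4

Prim's algorithm from 7:
Step 1: cheapest edge leaving the tree is 6-7 (1); add 6.
Step 2: cheapest edge leaving the tree is 4-6 (2); add 4.
Step 3: cheapest edge leaving the tree is 3-6 (5); add 3.
Step 4: cheapest edge leaving the tree is 3-8 (1); add 8.
Step 5: cheapest edge leaving the tree is 5-8 (1); add 5.
Step 6: cheapest edge leaving the tree is 1-3 (2); add 1.
Step 7: cheapest edge leaving the tree is 2-4 (9); add 2.
The 7th edge added is 2-4.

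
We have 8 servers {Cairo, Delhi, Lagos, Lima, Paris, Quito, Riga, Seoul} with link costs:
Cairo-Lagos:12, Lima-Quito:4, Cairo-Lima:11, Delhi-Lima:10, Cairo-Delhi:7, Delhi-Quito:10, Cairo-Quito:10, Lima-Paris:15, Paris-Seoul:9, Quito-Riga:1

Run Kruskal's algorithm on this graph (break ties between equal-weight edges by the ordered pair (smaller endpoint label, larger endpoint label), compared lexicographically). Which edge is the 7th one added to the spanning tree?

Kruskal's algorithm — process edges by increasing weight (ties by edge label):
Quito-Riga (1): add — endpoints in different components.
Lima-Quito (4): add — endpoints in different components.
Cairo-Delhi (7): add — endpoints in different components.
Paris-Seoul (9): add — endpoints in different components.
Cairo-Quito (10): add — endpoints in different components.
Delhi-Lima (10): skip — Delhi and Lima already connected.
Delhi-Quito (10): skip — Quito and Delhi already connected.
Cairo-Lima (11): skip — Cairo and Lima already connected.
Cairo-Lagos (12): add — endpoints in different components.
Lima-Paris (15): add — endpoints in different components.
The 7th edge added is Lima-Paris.

Lima-Paris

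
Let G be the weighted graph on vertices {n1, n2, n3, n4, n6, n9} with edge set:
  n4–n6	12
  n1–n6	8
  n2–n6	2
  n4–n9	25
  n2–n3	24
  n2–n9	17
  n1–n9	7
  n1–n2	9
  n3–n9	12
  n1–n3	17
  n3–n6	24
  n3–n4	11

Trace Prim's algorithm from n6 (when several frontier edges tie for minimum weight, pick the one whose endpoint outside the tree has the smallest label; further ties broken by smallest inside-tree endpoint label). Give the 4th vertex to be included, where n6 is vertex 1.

n9

Prim, starting at n6.
Step 1: cheapest edge leaving the tree is n2–n6 (2); add n2.
Step 2: cheapest edge leaving the tree is n1–n6 (8); add n1.
Step 3: cheapest edge leaving the tree is n1–n9 (7); add n9.
Step 4: cheapest edge leaving the tree is n3–n9 (12); add n3.
Step 5: cheapest edge leaving the tree is n3–n4 (11); add n4.
Vertex order: n6, n2, n1, n9, n3, n4. The 4th vertex is n9.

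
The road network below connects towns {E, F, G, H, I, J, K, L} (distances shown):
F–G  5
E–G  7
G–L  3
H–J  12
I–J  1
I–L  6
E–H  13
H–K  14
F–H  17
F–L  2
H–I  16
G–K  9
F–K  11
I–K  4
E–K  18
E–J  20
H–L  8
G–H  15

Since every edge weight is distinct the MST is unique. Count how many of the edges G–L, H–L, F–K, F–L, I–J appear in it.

4

Sort edges by weight, then run Kruskal:
I–J (1): add — endpoints in different components.
F–L (2): add — endpoints in different components.
G–L (3): add — endpoints in different components.
I–K (4): add — endpoints in different components.
F–G (5): skip — F and G already connected.
I–L (6): add — endpoints in different components.
E–G (7): add — endpoints in different components.
H–L (8): add — endpoints in different components.
MST edge set: {I–J, F–L, G–L, I–K, I–L, E–G, H–L}.
Of the listed edges, {G–L, H–L, F–L, I–J} are in the MST → 4.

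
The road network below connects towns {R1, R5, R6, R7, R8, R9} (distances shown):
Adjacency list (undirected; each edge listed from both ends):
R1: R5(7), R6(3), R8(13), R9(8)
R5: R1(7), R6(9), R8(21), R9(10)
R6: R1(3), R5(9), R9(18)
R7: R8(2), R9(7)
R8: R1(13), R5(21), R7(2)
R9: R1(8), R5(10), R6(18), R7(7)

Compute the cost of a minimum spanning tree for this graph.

Prim's algorithm from R1:
Step 1: frontier [R1 R6 3, R1 R5 7, R1 R9 8, R1 R8 13] → take R1 R6 (3); add R6.
Step 2: frontier [R1 R5 7, R1 R9 8, R1 R8 13, R5 R6 9, R6 R9 18] → take R1 R5 (7); add R5.
Step 3: frontier [R1 R9 8, R1 R8 13, R5 R9 10, R5 R8 21, R6 R9 18] → take R1 R9 (8); add R9.
Step 4: frontier [R1 R8 13, R5 R8 21, R7 R9 7] → take R7 R9 (7); add R7.
Step 5: frontier [R1 R8 13, R5 R8 21, R7 R8 2] → take R7 R8 (2); add R8.
MST edges: R1 R6, R1 R5, R1 R9, R7 R9, R7 R8; total weight 3+7+8+7+2 = 27.

27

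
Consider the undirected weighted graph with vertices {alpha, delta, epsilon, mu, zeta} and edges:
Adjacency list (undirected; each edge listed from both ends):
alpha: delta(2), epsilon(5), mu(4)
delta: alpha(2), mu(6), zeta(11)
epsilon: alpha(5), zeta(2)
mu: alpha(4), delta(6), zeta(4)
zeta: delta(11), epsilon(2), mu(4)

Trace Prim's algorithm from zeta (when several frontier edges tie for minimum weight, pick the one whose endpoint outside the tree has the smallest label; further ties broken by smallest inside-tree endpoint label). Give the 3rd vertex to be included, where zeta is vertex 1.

mu

Prim's algorithm from zeta:
Step 1: frontier [epsilon-zeta 2, mu-zeta 4, delta-zeta 11] → take epsilon-zeta (2); add epsilon.
Step 2: frontier [alpha-epsilon 5, mu-zeta 4, delta-zeta 11] → take mu-zeta (4); add mu.
Step 3: frontier [alpha-epsilon 5, alpha-mu 4, delta-mu 6, delta-zeta 11] → take alpha-mu (4); add alpha.
Step 4: frontier [alpha-delta 2, delta-mu 6, delta-zeta 11] → take alpha-delta (2); add delta.
Vertex order: zeta, epsilon, mu, alpha, delta. The 3rd vertex is mu.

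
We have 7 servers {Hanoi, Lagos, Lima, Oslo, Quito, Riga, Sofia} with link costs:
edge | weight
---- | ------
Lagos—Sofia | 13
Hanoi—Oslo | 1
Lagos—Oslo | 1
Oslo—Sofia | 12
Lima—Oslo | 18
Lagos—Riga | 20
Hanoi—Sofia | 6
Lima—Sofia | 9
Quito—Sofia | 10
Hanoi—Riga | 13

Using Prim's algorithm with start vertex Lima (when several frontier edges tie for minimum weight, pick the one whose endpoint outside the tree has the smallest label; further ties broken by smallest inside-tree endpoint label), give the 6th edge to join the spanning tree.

Prim's algorithm from Lima:
Step 1: frontier [Lima—Sofia 9, Lima—Oslo 18] → take Lima—Sofia (9); add Sofia.
Step 2: frontier [Lima—Oslo 18, Hanoi—Sofia 6, Quito—Sofia 10, Oslo—Sofia 12, Lagos—Sofia 13] → take Hanoi—Sofia (6); add Hanoi.
Step 3: frontier [Hanoi—Oslo 1, Hanoi—Riga 13, Lima—Oslo 18, Quito—Sofia 10, Oslo—Sofia 12, Lagos—Sofia 13] → take Hanoi—Oslo (1); add Oslo.
Step 4: frontier [Hanoi—Riga 13, Lagos—Oslo 1, Quito—Sofia 10, Lagos—Sofia 13] → take Lagos—Oslo (1); add Lagos.
Step 5: frontier [Hanoi—Riga 13, Lagos—Riga 20, Quito—Sofia 10] → take Quito—Sofia (10); add Quito.
Step 6: frontier [Hanoi—Riga 13, Lagos—Riga 20] → take Hanoi—Riga (13); add Riga.
The 6th edge added is Hanoi—Riga.

Hanoi-Riga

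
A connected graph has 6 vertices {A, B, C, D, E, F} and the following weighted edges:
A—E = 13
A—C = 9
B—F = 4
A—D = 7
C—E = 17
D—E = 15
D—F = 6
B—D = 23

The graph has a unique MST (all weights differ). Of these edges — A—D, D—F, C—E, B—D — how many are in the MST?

2

Sort edges by weight, then run Kruskal:
B—F (4): add — endpoints in different components.
D—F (6): add — endpoints in different components.
A—D (7): add — endpoints in different components.
A—C (9): add — endpoints in different components.
A—E (13): add — endpoints in different components.
MST edge set: {B—F, D—F, A—D, A—C, A—E}.
Of the listed edges, {A—D, D—F} are in the MST → 2.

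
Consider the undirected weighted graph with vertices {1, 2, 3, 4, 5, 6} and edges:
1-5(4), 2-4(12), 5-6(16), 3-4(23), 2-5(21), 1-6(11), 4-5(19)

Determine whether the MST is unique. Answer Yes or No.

Kruskal: consider edges lightest-first.
1-5 (4): add. Components now {1,5} {2} {3} {4} {6}
1-6 (11): add. Components now {1,5,6} {2} {3} {4}
2-4 (12): add. Components now {1,5,6} {2,4} {3}
5-6 (16): skip — 5 and 6 already connected.
4-5 (19): add. Components now {1,2,4,5,6} {3}
2-5 (21): skip — 2 and 5 already connected.
3-4 (23): add. Components now {1,2,3,4,5,6}
Every non-tree edge has weight strictly greater than the heaviest edge on the tree path between its endpoints, so the MST is unique.

Yes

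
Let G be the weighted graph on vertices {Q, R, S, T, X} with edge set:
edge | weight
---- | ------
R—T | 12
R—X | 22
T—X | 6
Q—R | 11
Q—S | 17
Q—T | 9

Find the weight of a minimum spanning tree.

43

Kruskal: consider edges lightest-first.
T—X (6): add. Components now {R} {S} {Q} {T,X}
Q—T (9): add. Components now {R} {S} {Q,T,X}
Q—R (11): add. Components now {Q,R,T,X} {S}
R—T (12): skip — R and T already connected.
Q—S (17): add. Components now {Q,R,S,T,X}
MST edges: T—X, Q—T, Q—R, Q—S; total weight 6+9+11+17 = 43.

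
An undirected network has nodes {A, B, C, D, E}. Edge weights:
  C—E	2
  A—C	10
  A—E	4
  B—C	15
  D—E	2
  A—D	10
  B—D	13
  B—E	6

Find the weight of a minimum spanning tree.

Prim, starting at B.
Step 1: cheapest edge leaving the tree is B—E (6); add E.
Step 2: cheapest edge leaving the tree is C—E (2); add C.
Step 3: cheapest edge leaving the tree is D—E (2); add D.
Step 4: cheapest edge leaving the tree is A—E (4); add A.
MST edges: B—E, C—E, D—E, A—E; total weight 6+2+2+4 = 14.

14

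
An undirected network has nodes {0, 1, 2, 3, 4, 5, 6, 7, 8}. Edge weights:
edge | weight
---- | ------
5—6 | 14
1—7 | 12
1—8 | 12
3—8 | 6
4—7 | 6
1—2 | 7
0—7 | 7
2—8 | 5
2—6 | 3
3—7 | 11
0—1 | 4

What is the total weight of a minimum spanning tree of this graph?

52

Kruskal's algorithm — process edges by increasing weight (ties by edge label):
2—6 (3): add — endpoints in different components.
0—1 (4): add — endpoints in different components.
2—8 (5): add — endpoints in different components.
3—8 (6): add — endpoints in different components.
4—7 (6): add — endpoints in different components.
0—7 (7): add — endpoints in different components.
1—2 (7): add — endpoints in different components.
3—7 (11): skip — 3 and 7 already connected.
1—7 (12): skip — 1 and 7 already connected.
1—8 (12): skip — 1 and 8 already connected.
5—6 (14): add — endpoints in different components.
MST edges: 2—6, 0—1, 2—8, 3—8, 4—7, 0—7, 1—2, 5—6; total weight 3+4+5+6+6+7+7+14 = 52.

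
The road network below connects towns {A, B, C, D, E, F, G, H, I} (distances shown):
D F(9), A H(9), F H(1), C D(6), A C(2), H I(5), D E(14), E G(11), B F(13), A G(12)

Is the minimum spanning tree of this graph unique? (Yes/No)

No

Sort edges by weight, then run Kruskal:
F H (1): add — endpoints in different components.
A C (2): add — endpoints in different components.
H I (5): add — endpoints in different components.
C D (6): add — endpoints in different components.
A H (9): add — endpoints in different components.
D F (9): skip — D and F already connected.
E G (11): add — endpoints in different components.
A G (12): add — endpoints in different components.
B F (13): add — endpoints in different components.
Non-tree edge D F has weight 9, equal to the heaviest edge on its tree cycle — swapping gives another MST of the same weight. Not unique.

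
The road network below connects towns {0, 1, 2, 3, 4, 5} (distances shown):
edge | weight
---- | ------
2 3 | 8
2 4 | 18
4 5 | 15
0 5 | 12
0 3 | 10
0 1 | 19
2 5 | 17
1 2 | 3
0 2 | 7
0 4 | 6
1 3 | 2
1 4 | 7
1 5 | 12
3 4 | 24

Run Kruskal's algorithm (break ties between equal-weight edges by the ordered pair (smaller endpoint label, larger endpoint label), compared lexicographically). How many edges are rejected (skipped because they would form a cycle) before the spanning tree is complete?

3

Sort edges by weight, then run Kruskal:
1 3 (2): add — endpoints in different components.
1 2 (3): add — endpoints in different components.
0 4 (6): add — endpoints in different components.
0 2 (7): add — endpoints in different components.
1 4 (7): skip — 1 and 4 already connected.
2 3 (8): skip — 2 and 3 already connected.
0 3 (10): skip — 0 and 3 already connected.
0 5 (12): add — endpoints in different components.
Edges rejected before the tree was complete: 3.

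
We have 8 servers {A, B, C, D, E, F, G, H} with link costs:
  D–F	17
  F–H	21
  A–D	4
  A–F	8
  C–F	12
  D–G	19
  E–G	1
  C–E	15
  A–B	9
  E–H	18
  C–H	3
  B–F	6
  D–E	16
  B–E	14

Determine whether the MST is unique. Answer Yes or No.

Yes

Kruskal: consider edges lightest-first.
E–G (1): add — endpoints in different components.
C–H (3): add — endpoints in different components.
A–D (4): add — endpoints in different components.
B–F (6): add — endpoints in different components.
A–F (8): add — endpoints in different components.
A–B (9): skip — A and B already connected.
C–F (12): add — endpoints in different components.
B–E (14): add — endpoints in different components.
Every non-tree edge has weight strictly greater than the heaviest edge on the tree path between its endpoints, so the MST is unique.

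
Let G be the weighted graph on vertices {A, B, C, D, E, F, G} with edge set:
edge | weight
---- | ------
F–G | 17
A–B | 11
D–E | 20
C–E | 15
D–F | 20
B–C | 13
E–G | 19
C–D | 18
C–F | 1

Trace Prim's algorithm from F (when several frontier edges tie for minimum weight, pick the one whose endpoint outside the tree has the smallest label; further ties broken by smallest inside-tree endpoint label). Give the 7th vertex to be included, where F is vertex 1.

D

Prim, starting at F.
Step 1: frontier [C–F 1, F–G 17, D–F 20] → take C–F (1); add C.
Step 2: frontier [B–C 13, C–E 15, C–D 18, F–G 17, D–F 20] → take B–C (13); add B.
Step 3: frontier [A–B 11, C–E 15, C–D 18, F–G 17, D–F 20] → take A–B (11); add A.
Step 4: frontier [C–E 15, C–D 18, F–G 17, D–F 20] → take C–E (15); add E.
Step 5: frontier [C–D 18, E–G 19, D–E 20, F–G 17, D–F 20] → take F–G (17); add G.
Step 6: frontier [C–D 18, D–E 20, D–F 20] → take C–D (18); add D.
Vertex order: F, C, B, A, E, G, D. The 7th vertex is D.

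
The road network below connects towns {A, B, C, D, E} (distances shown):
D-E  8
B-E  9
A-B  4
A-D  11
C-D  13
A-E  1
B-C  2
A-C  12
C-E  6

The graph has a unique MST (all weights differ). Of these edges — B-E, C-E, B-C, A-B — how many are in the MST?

Kruskal's algorithm — process edges by increasing weight (ties by edge label):
A-E (1): add — endpoints in different components.
B-C (2): add — endpoints in different components.
A-B (4): add — endpoints in different components.
C-E (6): skip — C and E already connected.
D-E (8): add — endpoints in different components.
MST edge set: {A-E, B-C, A-B, D-E}.
Of the listed edges, {B-C, A-B} are in the MST → 2.

2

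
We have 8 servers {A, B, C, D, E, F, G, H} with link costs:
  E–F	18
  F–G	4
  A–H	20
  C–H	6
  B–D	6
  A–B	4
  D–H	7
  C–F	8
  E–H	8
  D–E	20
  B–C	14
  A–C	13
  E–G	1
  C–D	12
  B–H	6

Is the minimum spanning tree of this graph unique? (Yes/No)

Kruskal: consider edges lightest-first.
E–G (1): add — endpoints in different components.
A–B (4): add — endpoints in different components.
F–G (4): add — endpoints in different components.
B–D (6): add — endpoints in different components.
B–H (6): add — endpoints in different components.
C–H (6): add — endpoints in different components.
D–H (7): skip — D and H already connected.
C–F (8): add — endpoints in different components.
Non-tree edge E–H has weight 8, equal to the heaviest edge on its tree cycle — swapping gives another MST of the same weight. Not unique.

No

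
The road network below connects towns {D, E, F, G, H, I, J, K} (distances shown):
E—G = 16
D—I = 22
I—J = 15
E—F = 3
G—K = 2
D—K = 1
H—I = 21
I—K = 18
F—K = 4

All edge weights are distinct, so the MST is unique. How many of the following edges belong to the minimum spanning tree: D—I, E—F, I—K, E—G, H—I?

3

Kruskal: consider edges lightest-first.
D—K (1): add — endpoints in different components.
G—K (2): add — endpoints in different components.
E—F (3): add — endpoints in different components.
F—K (4): add — endpoints in different components.
I—J (15): add — endpoints in different components.
E—G (16): skip — E and G already connected.
I—K (18): add — endpoints in different components.
H—I (21): add — endpoints in different components.
MST edge set: {D—K, G—K, E—F, F—K, I—J, I—K, H—I}.
Of the listed edges, {E—F, I—K, H—I} are in the MST → 3.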